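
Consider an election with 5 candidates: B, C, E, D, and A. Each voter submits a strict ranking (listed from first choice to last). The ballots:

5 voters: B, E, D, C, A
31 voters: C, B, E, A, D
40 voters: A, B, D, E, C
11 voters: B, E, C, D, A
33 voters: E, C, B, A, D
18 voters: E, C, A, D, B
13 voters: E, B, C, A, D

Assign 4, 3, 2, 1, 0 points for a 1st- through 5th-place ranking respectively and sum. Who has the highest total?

B: 5·4 + 31·3 + 40·3 + 11·4 + 33·2 + 18·0 + 13·3 = 382
C: 5·1 + 31·4 + 40·0 + 11·2 + 33·3 + 18·3 + 13·2 = 330
E: 5·3 + 31·2 + 40·1 + 11·3 + 33·4 + 18·4 + 13·4 = 406
D: 5·2 + 31·0 + 40·2 + 11·1 + 33·0 + 18·1 + 13·0 = 119
A: 5·0 + 31·1 + 40·4 + 11·0 + 33·1 + 18·2 + 13·1 = 273
E has the highest Borda score (406).

E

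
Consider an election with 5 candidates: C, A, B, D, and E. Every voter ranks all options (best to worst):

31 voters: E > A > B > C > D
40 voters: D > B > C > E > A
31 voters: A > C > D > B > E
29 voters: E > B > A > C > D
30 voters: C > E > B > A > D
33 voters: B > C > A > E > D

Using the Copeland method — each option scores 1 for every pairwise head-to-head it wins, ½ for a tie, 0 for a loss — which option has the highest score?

B

C: beats A, D, and E; loses to B → score 3.
A: beats D; loses to C, B, and E → score 1.
B: beats C, A, D, and E → score 4.
D: loses to C, A, B, and E → score 0.
E: beats A and D; loses to C and B → score 2.
B has the best pairwise record.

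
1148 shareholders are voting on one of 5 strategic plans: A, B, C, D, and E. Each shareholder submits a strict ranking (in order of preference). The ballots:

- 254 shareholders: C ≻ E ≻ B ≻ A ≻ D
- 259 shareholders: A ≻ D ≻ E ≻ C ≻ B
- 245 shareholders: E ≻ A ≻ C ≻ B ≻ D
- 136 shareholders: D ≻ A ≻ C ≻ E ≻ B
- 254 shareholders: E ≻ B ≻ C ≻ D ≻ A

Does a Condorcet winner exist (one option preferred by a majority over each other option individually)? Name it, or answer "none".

E vs A: 753–395 for E.
E vs B: 1148–0 for E.
E vs C: 758–390 for E.
E vs D: 753–395 for E.
E beats every other option head-to-head.

E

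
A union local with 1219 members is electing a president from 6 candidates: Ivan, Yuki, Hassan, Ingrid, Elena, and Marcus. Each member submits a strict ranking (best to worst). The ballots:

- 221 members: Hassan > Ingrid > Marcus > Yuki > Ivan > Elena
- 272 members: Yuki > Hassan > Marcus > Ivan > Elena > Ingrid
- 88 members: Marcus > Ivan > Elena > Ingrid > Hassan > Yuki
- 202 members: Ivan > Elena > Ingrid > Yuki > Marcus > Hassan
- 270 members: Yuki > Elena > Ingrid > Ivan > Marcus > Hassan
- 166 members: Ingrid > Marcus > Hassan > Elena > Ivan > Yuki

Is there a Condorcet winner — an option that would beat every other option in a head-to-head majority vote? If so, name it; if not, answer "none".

Checking pairwise contests:
Yuki beats Ivan 763–456.
Ingrid beats Yuki 677–542.
Yuki beats Hassan 744–475.
Elena beats Ingrid 832–387.
Ivan beats Elena 783–436.
Yuki beats Marcus 744–475.
Every option loses at least one head-to-head, so there is no Condorcet winner.

none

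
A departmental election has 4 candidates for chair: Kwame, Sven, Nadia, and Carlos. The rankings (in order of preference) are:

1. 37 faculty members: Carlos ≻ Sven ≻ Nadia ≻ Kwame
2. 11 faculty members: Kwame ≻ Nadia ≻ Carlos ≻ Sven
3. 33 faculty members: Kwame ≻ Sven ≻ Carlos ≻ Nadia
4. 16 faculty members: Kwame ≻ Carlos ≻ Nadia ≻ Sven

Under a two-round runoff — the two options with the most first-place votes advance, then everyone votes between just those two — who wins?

Round 1 first-place votes: Kwame 60, Sven 0, Nadia 0, Carlos 37.
Kwame and Carlos advance.
Runoff: Kwame is preferred to Carlos by 60 voters; Carlos by 37.
Kwame wins the runoff.

Kwame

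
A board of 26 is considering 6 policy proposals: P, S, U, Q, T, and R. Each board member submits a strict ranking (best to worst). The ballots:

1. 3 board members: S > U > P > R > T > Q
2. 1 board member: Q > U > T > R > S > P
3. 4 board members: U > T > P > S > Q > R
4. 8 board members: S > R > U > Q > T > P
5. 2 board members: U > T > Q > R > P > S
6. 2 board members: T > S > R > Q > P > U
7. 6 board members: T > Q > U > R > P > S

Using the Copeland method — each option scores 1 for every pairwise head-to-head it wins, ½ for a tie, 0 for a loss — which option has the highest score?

U

P: loses to S, U, Q, T, and R → score 0.
S: beats P, Q, and R; ties U; loses to T → score 3.5.
U: beats P, Q, T, and R; ties S → score 4.5.
Q: beats P; ties R; loses to S, U, and T → score 1.5.
T: beats P, S, Q, and R; loses to U → score 4.
R: beats P; ties Q; loses to S, U, and T → score 1.5.
U has the best pairwise record.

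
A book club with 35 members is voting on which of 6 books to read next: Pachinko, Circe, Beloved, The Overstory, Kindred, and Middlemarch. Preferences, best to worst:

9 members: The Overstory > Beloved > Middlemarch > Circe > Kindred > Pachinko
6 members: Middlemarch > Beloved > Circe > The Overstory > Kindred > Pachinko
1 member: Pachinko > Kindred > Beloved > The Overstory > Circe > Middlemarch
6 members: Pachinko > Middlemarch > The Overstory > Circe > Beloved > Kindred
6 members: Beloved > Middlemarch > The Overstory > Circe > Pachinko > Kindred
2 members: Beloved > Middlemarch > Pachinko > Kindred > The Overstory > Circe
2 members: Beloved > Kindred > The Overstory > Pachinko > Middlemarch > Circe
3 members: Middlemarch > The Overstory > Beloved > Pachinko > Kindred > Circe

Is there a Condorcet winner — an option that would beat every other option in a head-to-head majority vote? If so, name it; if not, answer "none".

none

Checking pairwise contests:
Circe beats Pachinko 21–14.
Beloved beats Circe 29–6.
The Overstory beats Beloved 18–17.
Middlemarch beats The Overstory 23–12.
Pachinko beats Kindred 18–17.
Beloved beats Middlemarch 20–15.
Every option loses at least one head-to-head, so there is no Condorcet winner.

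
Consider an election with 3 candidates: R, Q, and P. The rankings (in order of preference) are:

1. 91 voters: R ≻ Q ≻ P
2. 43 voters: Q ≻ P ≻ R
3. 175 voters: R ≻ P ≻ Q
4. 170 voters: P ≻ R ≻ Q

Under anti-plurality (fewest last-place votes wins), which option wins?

Last-place votes: R 43, Q 345, P 91.
R is ranked last by the fewest voters, so R wins.

R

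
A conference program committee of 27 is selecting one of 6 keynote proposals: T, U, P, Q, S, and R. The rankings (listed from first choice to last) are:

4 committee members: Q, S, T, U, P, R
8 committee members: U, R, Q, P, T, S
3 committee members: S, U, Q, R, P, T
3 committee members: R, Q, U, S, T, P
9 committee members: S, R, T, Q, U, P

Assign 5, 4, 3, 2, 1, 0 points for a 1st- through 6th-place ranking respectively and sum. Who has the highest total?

R

T: 4·3 + 8·1 + 3·0 + 3·1 + 9·3 = 50
U: 4·2 + 8·5 + 3·4 + 3·3 + 9·1 = 78
P: 4·1 + 8·2 + 3·1 + 3·0 + 9·0 = 23
Q: 4·5 + 8·3 + 3·3 + 3·4 + 9·2 = 83
S: 4·4 + 8·0 + 3·5 + 3·2 + 9·5 = 82
R: 4·0 + 8·4 + 3·2 + 3·5 + 9·4 = 89
R has the highest Borda score (89).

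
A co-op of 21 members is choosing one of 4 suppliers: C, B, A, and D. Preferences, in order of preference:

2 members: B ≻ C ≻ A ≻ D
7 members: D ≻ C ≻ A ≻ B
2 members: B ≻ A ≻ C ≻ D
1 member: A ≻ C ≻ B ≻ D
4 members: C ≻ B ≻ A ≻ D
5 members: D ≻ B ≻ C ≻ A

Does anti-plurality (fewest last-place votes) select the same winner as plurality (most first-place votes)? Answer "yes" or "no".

no

Anti-plurality — last-place votes: C 0, B 7, A 5, D 9. Winner: C.
Plurality — first-place votes: C 4, B 4, A 1, D 12. Winner: D.
The two methods disagree.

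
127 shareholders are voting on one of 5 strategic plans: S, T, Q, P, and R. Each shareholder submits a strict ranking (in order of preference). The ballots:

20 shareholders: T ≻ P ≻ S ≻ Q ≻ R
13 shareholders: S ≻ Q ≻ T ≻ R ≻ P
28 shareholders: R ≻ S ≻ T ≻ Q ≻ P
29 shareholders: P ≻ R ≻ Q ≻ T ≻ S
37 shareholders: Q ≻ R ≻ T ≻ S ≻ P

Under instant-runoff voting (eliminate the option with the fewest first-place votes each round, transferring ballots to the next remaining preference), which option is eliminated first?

Round 1: S 13, T 20, Q 37, P 29, R 28. Eliminate S.

S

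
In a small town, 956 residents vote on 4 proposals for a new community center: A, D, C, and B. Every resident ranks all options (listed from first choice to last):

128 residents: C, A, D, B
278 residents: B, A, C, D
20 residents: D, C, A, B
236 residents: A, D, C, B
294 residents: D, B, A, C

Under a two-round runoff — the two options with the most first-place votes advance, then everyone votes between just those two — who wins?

D

Round 1 first-place votes: A 236, D 314, C 128, B 278.
D and B advance.
Runoff: D is preferred to B by 678 voters; B by 278.
D wins the runoff.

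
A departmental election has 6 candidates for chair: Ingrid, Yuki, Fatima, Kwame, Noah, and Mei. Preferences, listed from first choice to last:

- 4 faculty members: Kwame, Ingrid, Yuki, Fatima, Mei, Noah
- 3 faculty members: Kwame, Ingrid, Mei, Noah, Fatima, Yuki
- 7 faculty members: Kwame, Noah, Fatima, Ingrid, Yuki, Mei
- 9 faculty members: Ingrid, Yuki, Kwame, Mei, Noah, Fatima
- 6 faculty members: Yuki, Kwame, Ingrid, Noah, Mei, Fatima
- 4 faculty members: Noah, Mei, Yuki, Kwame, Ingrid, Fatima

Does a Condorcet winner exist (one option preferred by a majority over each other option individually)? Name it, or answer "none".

Checking pairwise contests:
Kwame beats Ingrid 24–9.
Ingrid beats Yuki 23–10.
Ingrid beats Fatima 26–7.
Yuki beats Kwame 19–14.
Ingrid beats Noah 22–11.
Ingrid beats Mei 29–4.
Every option loses at least one head-to-head, so there is no Condorcet winner.

none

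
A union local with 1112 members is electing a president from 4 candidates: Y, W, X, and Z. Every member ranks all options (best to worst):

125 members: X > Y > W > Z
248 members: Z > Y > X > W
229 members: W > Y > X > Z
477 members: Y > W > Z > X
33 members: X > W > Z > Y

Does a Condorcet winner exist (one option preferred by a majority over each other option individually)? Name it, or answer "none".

Y vs W: 850–262 for Y.
Y vs X: 954–158 for Y.
Y vs Z: 831–281 for Y.
Y beats every other option head-to-head.

Y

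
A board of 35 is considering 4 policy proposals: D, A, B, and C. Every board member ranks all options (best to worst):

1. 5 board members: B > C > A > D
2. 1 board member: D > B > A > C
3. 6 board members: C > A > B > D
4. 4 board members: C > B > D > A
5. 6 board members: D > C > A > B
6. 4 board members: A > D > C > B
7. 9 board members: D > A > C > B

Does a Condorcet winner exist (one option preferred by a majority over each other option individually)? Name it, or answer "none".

D

D vs A: 20–15 for D.
D vs B: 20–15 for D.
D vs C: 20–15 for D.
D beats every other option head-to-head.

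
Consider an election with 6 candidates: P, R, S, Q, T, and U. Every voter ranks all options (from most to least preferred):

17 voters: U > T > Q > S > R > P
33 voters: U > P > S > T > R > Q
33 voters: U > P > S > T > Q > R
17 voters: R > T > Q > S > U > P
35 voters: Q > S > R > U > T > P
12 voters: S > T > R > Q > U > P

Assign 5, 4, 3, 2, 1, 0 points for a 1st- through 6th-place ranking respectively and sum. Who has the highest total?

P: 17·0 + 33·4 + 33·4 + 17·0 + 35·0 + 12·0 = 264
R: 17·1 + 33·1 + 33·0 + 17·5 + 35·3 + 12·3 = 276
S: 17·2 + 33·3 + 33·3 + 17·2 + 35·4 + 12·5 = 466
Q: 17·3 + 33·0 + 33·1 + 17·3 + 35·5 + 12·2 = 334
T: 17·4 + 33·2 + 33·2 + 17·4 + 35·1 + 12·4 = 351
U: 17·5 + 33·5 + 33·5 + 17·1 + 35·2 + 12·1 = 514
U has the highest Borda score (514).

U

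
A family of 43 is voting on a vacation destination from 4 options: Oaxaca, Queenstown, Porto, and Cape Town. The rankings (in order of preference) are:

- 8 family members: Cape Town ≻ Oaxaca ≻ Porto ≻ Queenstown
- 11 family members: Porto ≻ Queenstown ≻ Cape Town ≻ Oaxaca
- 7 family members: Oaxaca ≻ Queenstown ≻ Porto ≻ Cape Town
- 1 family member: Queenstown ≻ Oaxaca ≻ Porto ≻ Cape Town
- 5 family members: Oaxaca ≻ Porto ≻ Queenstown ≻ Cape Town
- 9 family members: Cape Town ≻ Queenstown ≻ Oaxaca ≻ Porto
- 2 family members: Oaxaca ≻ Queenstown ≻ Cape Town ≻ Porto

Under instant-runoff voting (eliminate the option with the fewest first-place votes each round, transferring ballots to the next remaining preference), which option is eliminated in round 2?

Round 1: Oaxaca 14, Queenstown 1, Porto 11, Cape Town 17. Eliminate Queenstown.
Round 2: Oaxaca 15, Porto 11, Cape Town 17. Eliminate Porto.

Porto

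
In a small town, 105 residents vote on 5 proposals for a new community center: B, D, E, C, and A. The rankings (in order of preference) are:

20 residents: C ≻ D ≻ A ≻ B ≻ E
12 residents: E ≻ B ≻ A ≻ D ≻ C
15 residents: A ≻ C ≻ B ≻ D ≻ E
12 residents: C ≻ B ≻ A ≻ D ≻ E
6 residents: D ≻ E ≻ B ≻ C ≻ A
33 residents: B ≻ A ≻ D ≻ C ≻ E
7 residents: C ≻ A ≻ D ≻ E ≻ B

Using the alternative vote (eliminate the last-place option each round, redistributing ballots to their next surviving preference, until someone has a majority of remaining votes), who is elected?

C

Round 1: B 33, D 6, E 12, C 39, A 15. Eliminate D.
Round 2: B 33, E 18, C 39, A 15. Eliminate A.
Round 3: B 33, E 18, C 54. C has a majority.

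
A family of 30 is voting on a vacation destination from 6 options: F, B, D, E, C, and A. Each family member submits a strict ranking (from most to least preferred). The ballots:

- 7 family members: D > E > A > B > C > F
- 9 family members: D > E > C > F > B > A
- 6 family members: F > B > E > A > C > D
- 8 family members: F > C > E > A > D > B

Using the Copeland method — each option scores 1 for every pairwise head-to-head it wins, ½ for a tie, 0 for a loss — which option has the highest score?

D

F: beats B and A; loses to D, E, and C → score 2.
B: ties A; loses to F, D, E, and C → score 0.5.
D: beats F, B, E, C, and A → score 5.
E: beats F, B, C, and A; loses to D → score 4.
C: beats F, B, and A; loses to D and E → score 3.
A: ties B; loses to F, D, E, and C → score 0.5.
D has the best pairwise record.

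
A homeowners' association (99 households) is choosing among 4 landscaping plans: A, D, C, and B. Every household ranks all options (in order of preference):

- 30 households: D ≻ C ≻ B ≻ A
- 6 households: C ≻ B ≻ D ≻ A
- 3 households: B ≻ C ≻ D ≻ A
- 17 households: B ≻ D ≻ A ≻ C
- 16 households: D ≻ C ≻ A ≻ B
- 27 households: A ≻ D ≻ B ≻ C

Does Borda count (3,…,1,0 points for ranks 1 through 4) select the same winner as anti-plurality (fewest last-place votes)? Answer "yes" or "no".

Borda — scores: A 114, D 235, C 116, B 129. Winner: D.
Anti-plurality — last-place votes: A 39, D 0, C 44, B 16. Winner: D.
The two methods agree.

yes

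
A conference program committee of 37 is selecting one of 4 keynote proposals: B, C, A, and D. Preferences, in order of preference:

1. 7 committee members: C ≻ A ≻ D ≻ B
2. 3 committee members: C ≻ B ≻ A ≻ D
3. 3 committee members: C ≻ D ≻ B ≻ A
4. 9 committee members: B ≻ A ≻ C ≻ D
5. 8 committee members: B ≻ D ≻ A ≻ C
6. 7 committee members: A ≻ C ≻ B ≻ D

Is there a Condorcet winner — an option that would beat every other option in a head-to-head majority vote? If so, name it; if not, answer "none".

none

Checking pairwise contests:
C beats B 20–17.
A beats C 24–13.
B beats A 23–14.
B beats D 27–10.
Every option loses at least one head-to-head, so there is no Condorcet winner.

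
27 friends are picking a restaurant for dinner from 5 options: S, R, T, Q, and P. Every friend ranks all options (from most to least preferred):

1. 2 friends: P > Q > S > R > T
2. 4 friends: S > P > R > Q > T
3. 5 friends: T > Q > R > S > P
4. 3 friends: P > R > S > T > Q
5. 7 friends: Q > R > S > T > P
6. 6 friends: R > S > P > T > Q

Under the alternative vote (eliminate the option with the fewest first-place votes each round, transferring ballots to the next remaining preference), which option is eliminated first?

S

Round 1: S 4, R 6, T 5, Q 7, P 5. Eliminate S.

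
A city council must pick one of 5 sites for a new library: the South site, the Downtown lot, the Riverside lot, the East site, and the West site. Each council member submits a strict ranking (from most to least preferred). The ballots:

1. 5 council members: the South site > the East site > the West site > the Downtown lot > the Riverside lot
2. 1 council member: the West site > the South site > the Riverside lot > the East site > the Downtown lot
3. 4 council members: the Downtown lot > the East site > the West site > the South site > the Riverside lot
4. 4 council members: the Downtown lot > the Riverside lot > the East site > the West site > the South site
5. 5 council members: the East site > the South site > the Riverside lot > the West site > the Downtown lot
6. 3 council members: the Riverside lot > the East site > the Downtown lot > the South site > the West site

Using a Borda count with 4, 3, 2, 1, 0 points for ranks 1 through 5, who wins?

the East site

the South site: 5·4 + 1·3 + 4·1 + 4·0 + 5·3 + 3·1 = 45
the Downtown lot: 5·1 + 1·0 + 4·4 + 4·4 + 5·0 + 3·2 = 43
the Riverside lot: 5·0 + 1·2 + 4·0 + 4·3 + 5·2 + 3·4 = 36
the East site: 5·3 + 1·1 + 4·3 + 4·2 + 5·4 + 3·3 = 65
the West site: 5·2 + 1·4 + 4·2 + 4·1 + 5·1 + 3·0 = 31
the East site has the highest Borda score (65).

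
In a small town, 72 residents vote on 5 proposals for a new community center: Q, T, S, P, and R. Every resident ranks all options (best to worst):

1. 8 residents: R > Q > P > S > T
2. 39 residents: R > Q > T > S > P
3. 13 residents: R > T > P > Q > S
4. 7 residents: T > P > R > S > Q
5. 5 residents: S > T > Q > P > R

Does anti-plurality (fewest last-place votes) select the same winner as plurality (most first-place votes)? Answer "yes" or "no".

yes

Anti-plurality — last-place votes: Q 7, T 8, S 13, P 39, R 5. Winner: R.
Plurality — first-place votes: Q 0, T 7, S 5, P 0, R 60. Winner: R.
The two methods agree.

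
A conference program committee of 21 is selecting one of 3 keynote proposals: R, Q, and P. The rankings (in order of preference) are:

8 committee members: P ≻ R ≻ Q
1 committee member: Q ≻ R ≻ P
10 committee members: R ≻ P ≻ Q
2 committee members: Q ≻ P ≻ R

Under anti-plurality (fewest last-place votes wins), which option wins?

Last-place votes: R 2, Q 18, P 1.
P is ranked last by the fewest voters, so P wins.

P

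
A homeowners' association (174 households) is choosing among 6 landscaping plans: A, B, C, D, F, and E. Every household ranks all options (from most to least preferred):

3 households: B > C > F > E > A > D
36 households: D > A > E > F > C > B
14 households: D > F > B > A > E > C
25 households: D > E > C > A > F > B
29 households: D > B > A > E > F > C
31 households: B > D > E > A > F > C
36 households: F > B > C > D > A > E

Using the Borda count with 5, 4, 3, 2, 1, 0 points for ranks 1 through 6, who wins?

A: 3·1 + 36·4 + 14·2 + 25·2 + 29·3 + 31·2 + 36·1 = 410
B: 3·5 + 36·0 + 14·3 + 25·0 + 29·4 + 31·5 + 36·4 = 472
C: 3·4 + 36·1 + 14·0 + 25·3 + 29·0 + 31·0 + 36·3 = 231
D: 3·0 + 36·5 + 14·5 + 25·5 + 29·5 + 31·4 + 36·2 = 716
F: 3·3 + 36·2 + 14·4 + 25·1 + 29·1 + 31·1 + 36·5 = 402
E: 3·2 + 36·3 + 14·1 + 25·4 + 29·2 + 31·3 + 36·0 = 379
D has the highest Borda score (716).

D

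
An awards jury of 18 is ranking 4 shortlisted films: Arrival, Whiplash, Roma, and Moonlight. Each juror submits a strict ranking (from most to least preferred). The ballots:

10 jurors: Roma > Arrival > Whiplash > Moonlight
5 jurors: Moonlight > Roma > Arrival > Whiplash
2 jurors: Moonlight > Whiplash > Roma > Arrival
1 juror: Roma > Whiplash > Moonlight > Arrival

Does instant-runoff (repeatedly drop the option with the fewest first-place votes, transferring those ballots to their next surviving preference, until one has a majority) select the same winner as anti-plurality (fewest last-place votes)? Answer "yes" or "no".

yes

Instant-runoff — R1 Arrival 0, Whiplash 0, Roma 11, Moonlight 7 (Roma winner). Winner: Roma.
Anti-plurality — last-place votes: Arrival 3, Whiplash 5, Roma 0, Moonlight 10. Winner: Roma.
The two methods agree.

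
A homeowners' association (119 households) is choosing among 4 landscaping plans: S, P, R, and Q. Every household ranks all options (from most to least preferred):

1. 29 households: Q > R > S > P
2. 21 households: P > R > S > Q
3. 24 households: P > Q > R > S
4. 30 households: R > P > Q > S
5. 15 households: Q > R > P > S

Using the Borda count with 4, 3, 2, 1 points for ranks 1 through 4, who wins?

R

S: 29·2 + 21·2 + 24·1 + 30·1 + 15·1 = 169
P: 29·1 + 21·4 + 24·4 + 30·3 + 15·2 = 329
R: 29·3 + 21·3 + 24·2 + 30·4 + 15·3 = 363
Q: 29·4 + 21·1 + 24·3 + 30·2 + 15·4 = 329
R has the highest Borda score (363).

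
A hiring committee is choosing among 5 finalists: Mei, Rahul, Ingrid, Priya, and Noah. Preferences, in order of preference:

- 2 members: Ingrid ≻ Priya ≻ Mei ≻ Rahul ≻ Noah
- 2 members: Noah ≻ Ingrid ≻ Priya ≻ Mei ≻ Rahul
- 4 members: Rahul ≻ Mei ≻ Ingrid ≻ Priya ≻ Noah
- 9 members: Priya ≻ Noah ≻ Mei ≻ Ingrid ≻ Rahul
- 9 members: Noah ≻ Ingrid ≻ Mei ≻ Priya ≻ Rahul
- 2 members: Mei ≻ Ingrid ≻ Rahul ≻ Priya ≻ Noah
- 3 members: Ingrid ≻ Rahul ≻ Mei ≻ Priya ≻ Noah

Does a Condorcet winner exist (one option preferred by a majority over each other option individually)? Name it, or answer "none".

Checking pairwise contests:
Ingrid beats Mei 16–15.
Mei beats Rahul 24–7.
Noah beats Ingrid 20–11.
Mei beats Priya 18–13.
Priya beats Noah 20–11.
Every option loses at least one head-to-head, so there is no Condorcet winner.

none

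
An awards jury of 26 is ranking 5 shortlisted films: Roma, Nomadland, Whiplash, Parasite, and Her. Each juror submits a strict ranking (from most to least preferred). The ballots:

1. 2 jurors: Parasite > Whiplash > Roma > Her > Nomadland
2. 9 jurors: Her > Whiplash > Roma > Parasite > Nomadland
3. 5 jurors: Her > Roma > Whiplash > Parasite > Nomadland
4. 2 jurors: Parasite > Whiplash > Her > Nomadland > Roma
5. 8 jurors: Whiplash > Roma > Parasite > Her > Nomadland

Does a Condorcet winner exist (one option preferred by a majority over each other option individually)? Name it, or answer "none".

Her

Her vs Roma: 16–10 for Her.
Her vs Nomadland: 26–0 for Her.
Her vs Whiplash: 14–12 for Her.
Her vs Parasite: 14–12 for Her.
Her beats every other option head-to-head.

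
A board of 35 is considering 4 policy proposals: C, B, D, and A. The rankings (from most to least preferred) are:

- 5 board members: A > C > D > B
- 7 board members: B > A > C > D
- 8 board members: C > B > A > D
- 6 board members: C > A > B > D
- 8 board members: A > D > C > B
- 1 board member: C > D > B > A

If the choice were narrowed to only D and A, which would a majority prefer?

Voters preferring D to A: 1; preferring A to D: 34.
A wins the head-to-head.

A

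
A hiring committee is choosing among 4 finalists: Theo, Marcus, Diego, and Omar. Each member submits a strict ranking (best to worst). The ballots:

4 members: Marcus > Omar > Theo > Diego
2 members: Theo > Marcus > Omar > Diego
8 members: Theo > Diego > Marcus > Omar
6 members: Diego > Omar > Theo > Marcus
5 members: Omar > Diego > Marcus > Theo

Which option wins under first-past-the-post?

Theo

First-place votes: Theo 10, Marcus 4, Diego 6, Omar 5.
Theo has the most first-place votes.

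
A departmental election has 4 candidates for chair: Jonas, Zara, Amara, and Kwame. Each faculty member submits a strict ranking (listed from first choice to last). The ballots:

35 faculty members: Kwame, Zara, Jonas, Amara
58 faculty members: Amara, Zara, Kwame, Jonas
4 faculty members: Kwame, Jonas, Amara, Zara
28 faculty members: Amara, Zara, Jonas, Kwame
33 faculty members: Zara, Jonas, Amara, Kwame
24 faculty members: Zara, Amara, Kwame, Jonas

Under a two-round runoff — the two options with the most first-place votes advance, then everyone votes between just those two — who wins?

Round 1 first-place votes: Jonas 0, Zara 57, Amara 86, Kwame 39.
Amara and Zara advance.
Runoff: Amara is preferred to Zara by 90 voters; Zara by 92.
Zara wins the runoff.

Zara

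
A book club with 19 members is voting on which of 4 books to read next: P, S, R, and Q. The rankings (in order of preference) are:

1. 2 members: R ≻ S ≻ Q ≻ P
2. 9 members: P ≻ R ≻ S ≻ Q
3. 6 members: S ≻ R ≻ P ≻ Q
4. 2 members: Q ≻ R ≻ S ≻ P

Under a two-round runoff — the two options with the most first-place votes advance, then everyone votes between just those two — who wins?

Round 1 first-place votes: P 9, S 6, R 2, Q 2.
P and S advance.
Runoff: P is preferred to S by 9 voters; S by 10.
S wins the runoff.

S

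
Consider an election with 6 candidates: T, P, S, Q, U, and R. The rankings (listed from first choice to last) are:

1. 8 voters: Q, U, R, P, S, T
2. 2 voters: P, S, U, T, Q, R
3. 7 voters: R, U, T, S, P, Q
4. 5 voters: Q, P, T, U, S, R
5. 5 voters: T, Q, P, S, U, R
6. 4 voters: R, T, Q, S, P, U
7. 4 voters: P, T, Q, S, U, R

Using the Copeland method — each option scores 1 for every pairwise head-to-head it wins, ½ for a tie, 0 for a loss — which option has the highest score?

T: beats S, Q, and U; loses to P and R → score 3.
P: beats T, S, and U; loses to Q and R → score 3.
S: loses to T, P, Q, U, and R → score 0.
Q: beats P, S, U, and R; loses to T → score 4.
U: beats S and R; loses to T, P, and Q → score 2.
R: beats T, P, and S; loses to Q and U → score 3.
Q has the best pairwise record.

Q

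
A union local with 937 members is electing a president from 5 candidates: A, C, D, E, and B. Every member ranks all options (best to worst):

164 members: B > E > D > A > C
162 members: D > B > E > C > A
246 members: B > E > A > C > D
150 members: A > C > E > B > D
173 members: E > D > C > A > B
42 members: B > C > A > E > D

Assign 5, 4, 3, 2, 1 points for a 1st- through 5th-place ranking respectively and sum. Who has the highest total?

E

A: 164·2 + 162·1 + 246·3 + 150·5 + 173·2 + 42·3 = 2450
C: 164·1 + 162·2 + 246·2 + 150·4 + 173·3 + 42·4 = 2267
D: 164·3 + 162·5 + 246·1 + 150·1 + 173·4 + 42·1 = 2432
E: 164·4 + 162·3 + 246·4 + 150·3 + 173·5 + 42·2 = 3525
B: 164·5 + 162·4 + 246·5 + 150·2 + 173·1 + 42·5 = 3381
E has the highest Borda score (3525).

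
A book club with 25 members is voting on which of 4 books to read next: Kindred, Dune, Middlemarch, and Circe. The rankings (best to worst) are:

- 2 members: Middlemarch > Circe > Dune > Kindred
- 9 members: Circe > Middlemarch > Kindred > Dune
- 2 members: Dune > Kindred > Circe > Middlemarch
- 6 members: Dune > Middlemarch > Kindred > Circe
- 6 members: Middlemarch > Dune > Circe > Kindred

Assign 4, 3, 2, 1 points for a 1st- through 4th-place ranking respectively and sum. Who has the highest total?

Kindred: 2·1 + 9·2 + 2·3 + 6·2 + 6·1 = 44
Dune: 2·2 + 9·1 + 2·4 + 6·4 + 6·3 = 63
Middlemarch: 2·4 + 9·3 + 2·1 + 6·3 + 6·4 = 79
Circe: 2·3 + 9·4 + 2·2 + 6·1 + 6·2 = 64
Middlemarch has the highest Borda score (79).

Middlemarch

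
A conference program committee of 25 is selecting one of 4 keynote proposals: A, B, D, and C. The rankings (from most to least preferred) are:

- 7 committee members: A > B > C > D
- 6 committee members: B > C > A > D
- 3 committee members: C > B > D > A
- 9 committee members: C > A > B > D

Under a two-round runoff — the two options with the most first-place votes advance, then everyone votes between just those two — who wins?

Round 1 first-place votes: A 7, B 6, D 0, C 12.
C and A advance.
Runoff: C is preferred to A by 18 voters; A by 7.
C wins the runoff.

C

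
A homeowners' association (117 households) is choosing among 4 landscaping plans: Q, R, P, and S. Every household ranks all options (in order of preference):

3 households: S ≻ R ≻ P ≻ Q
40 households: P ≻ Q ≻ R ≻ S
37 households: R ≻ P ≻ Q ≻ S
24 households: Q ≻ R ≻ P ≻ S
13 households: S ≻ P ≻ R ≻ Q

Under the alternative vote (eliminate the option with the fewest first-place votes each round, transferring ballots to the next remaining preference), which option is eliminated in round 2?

Q

Round 1: Q 24, R 37, P 40, S 16. Eliminate S.
Round 2: Q 24, R 40, P 53. Eliminate Q.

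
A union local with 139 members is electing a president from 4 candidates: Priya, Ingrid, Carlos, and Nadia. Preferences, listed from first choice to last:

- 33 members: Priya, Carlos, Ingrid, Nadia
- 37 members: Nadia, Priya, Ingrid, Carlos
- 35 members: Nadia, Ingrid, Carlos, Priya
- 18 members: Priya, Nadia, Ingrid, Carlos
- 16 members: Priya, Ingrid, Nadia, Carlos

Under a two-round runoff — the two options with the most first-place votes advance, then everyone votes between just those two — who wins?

Nadia

Round 1 first-place votes: Priya 67, Ingrid 0, Carlos 0, Nadia 72.
Nadia and Priya advance.
Runoff: Nadia is preferred to Priya by 72 voters; Priya by 67.
Nadia wins the runoff.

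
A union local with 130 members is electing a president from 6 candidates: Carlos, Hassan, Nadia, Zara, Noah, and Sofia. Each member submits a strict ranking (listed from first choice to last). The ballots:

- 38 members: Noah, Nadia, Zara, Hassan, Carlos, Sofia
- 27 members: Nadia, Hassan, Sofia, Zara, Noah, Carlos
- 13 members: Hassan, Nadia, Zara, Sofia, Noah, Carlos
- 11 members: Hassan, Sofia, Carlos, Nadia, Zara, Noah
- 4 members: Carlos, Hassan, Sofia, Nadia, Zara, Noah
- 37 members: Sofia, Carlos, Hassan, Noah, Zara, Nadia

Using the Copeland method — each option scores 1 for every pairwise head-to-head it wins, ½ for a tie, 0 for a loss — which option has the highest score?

Hassan

Carlos: loses to Hassan, Nadia, Zara, Noah, and Sofia → score 0.
Hassan: beats Carlos, Zara, Noah, and Sofia; ties Nadia → score 4.5.
Nadia: beats Carlos, Zara, and Sofia; ties Hassan; loses to Noah → score 3.5.
Zara: beats Carlos; loses to Hassan, Nadia, Noah, and Sofia → score 1.
Noah: beats Carlos, Nadia, and Zara; loses to Hassan and Sofia → score 3.
Sofia: beats Carlos, Zara, and Noah; loses to Hassan and Nadia → score 3.
Hassan has the best pairwise record.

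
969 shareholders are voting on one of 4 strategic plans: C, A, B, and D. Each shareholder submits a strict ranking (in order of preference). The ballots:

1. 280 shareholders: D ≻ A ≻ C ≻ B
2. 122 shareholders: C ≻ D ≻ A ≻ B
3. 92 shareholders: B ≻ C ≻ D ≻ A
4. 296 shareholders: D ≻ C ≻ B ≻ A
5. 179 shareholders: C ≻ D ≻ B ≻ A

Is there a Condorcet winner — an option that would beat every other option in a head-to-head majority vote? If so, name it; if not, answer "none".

D vs C: 576–393 for D.
D vs A: 969–0 for D.
D vs B: 877–92 for D.
D beats every other option head-to-head.

D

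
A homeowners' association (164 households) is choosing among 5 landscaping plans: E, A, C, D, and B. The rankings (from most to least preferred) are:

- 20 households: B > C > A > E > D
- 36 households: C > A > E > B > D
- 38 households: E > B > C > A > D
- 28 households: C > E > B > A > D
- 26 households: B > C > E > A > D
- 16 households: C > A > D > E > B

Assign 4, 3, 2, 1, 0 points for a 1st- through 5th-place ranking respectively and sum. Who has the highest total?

E: 20·1 + 36·2 + 38·4 + 28·3 + 26·2 + 16·1 = 396
A: 20·2 + 36·3 + 38·1 + 28·1 + 26·1 + 16·3 = 288
C: 20·3 + 36·4 + 38·2 + 28·4 + 26·3 + 16·4 = 534
D: 20·0 + 36·0 + 38·0 + 28·0 + 26·0 + 16·2 = 32
B: 20·4 + 36·1 + 38·3 + 28·2 + 26·4 + 16·0 = 390
C has the highest Borda score (534).

C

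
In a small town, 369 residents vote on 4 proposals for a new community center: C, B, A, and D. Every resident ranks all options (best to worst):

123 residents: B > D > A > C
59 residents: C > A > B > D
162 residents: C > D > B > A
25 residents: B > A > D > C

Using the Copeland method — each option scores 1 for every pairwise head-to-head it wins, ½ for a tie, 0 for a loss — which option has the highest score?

C

C: beats B, A, and D → score 3.
B: beats A and D; loses to C → score 2.
A: loses to C, B, and D → score 0.
D: beats A; loses to C and B → score 1.
C has the best pairwise record.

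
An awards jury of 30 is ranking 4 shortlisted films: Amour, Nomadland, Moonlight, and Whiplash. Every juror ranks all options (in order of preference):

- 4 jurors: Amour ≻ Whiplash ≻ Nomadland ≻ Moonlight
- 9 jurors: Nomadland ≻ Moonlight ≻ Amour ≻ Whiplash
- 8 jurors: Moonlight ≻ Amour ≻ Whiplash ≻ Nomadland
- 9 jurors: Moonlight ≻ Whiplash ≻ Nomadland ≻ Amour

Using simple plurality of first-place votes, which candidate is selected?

Moonlight

First-place votes: Amour 4, Nomadland 9, Moonlight 17, Whiplash 0.
Moonlight has the most first-place votes.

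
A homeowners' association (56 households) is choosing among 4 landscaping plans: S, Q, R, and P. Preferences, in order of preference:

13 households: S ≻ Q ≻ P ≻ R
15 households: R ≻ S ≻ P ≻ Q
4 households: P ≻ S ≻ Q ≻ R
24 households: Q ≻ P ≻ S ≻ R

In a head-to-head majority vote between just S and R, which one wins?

Voters preferring S to R: 41; preferring R to S: 15.
S wins the head-to-head.

S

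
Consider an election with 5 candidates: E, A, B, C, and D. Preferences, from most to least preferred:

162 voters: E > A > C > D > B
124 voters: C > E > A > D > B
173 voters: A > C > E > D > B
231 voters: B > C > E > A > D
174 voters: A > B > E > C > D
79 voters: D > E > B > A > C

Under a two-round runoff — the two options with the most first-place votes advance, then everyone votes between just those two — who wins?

Round 1 first-place votes: E 162, A 347, B 231, C 124, D 79.
A and B advance.
Runoff: A is preferred to B by 633 voters; B by 310.
A wins the runoff.

A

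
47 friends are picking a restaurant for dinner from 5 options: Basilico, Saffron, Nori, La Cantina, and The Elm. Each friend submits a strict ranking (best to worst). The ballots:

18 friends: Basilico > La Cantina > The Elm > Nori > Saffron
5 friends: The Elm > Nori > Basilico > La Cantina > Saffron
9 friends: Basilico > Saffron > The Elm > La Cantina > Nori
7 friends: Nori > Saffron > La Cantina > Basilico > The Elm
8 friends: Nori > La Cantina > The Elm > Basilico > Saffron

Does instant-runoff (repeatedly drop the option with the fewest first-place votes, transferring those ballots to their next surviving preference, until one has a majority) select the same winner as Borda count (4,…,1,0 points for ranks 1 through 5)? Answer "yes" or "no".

Instant-runoff — R1 Basilico 27, Saffron 0, Nori 15, La Cantina 0, The Elm 5 (Basilico winner). Winner: Basilico.
Borda — scores: Basilico 133, Saffron 48, Nori 93, La Cantina 106, The Elm 90. Winner: Basilico.
The two methods agree.

yes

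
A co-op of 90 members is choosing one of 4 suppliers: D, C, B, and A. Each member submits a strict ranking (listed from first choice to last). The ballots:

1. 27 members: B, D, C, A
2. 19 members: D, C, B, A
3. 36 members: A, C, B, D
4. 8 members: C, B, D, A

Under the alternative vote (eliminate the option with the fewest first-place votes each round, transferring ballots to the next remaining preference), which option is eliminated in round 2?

Round 1: D 19, C 8, B 27, A 36. Eliminate C.
Round 2: D 19, B 35, A 36. Eliminate D.

D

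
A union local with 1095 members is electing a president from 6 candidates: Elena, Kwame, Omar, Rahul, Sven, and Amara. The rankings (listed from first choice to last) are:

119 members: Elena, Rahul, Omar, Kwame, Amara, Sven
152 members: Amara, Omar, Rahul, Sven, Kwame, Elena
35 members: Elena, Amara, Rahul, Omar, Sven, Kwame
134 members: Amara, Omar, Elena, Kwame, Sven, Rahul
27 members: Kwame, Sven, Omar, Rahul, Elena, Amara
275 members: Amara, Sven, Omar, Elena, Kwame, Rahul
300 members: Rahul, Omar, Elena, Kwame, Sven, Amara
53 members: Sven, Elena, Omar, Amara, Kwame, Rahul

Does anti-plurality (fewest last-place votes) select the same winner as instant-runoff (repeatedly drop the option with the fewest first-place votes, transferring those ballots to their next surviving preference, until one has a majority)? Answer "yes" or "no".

Anti-plurality — last-place votes: Elena 152, Kwame 35, Omar 0, Rahul 462, Sven 119, Amara 327. Winner: Omar.
Instant-runoff — R1 Elena 154, Kwame 27, Omar 0, Rahul 300, Sven 53, Amara 561 (Amara winner). Winner: Amara.
The two methods disagree.

no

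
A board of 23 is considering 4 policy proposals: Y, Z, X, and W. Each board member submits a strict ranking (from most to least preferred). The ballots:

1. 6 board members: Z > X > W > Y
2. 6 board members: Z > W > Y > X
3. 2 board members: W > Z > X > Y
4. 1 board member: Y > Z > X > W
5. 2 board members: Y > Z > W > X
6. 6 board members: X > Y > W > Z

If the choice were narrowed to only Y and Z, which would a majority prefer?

Z

Voters preferring Y to Z: 9; preferring Z to Y: 14.
Z wins the head-to-head.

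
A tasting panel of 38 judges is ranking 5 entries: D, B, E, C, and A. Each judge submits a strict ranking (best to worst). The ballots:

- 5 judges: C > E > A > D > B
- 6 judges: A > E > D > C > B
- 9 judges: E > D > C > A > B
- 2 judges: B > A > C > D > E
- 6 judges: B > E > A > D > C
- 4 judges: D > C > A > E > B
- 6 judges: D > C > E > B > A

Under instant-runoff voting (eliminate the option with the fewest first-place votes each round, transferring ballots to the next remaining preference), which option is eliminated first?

Round 1: D 10, B 8, E 9, C 5, A 6. Eliminate C.

C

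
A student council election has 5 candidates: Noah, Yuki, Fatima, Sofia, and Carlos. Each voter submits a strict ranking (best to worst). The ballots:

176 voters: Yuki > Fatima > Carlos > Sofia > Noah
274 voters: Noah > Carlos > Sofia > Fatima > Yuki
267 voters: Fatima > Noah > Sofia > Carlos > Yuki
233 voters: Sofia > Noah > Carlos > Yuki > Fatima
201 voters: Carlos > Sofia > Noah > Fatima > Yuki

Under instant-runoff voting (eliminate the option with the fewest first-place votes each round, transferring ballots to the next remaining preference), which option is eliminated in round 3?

Noah

Round 1: Noah 274, Yuki 176, Fatima 267, Sofia 233, Carlos 201. Eliminate Yuki.
Round 2: Noah 274, Fatima 443, Sofia 233, Carlos 201. Eliminate Carlos.
Round 3: Noah 274, Fatima 443, Sofia 434. Eliminate Noah.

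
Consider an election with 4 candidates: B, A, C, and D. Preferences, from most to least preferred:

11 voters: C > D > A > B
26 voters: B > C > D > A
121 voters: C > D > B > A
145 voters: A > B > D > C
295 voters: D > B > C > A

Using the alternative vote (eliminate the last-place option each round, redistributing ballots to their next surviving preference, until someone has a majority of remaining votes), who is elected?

Round 1: B 26, A 145, C 132, D 295. Eliminate B.
Round 2: A 145, C 158, D 295. Eliminate A.
Round 3: C 158, D 440. D has a majority.

D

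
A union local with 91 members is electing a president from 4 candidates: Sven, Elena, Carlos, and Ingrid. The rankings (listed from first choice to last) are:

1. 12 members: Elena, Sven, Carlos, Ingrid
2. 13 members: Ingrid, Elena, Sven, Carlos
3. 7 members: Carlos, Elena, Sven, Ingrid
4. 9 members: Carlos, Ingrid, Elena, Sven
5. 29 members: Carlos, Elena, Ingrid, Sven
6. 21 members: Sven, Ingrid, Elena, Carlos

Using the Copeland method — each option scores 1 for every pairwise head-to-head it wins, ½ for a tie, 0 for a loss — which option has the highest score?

Elena

Sven: beats Carlos; loses to Elena and Ingrid → score 1.
Elena: beats Sven, Carlos, and Ingrid → score 3.
Carlos: beats Ingrid; loses to Sven and Elena → score 1.
Ingrid: beats Sven; loses to Elena and Carlos → score 1.
Elena has the best pairwise record.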